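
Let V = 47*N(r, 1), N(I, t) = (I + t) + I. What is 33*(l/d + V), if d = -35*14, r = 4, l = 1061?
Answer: 6804897/490 ≈ 13888.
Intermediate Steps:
N(I, t) = t + 2*I
V = 423 (V = 47*(1 + 2*4) = 47*(1 + 8) = 47*9 = 423)
d = -490
33*(l/d + V) = 33*(1061/(-490) + 423) = 33*(1061*(-1/490) + 423) = 33*(-1061/490 + 423) = 33*(206209/490) = 6804897/490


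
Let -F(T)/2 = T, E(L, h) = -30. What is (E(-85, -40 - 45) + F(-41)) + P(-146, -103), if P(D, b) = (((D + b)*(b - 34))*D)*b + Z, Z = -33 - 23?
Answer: 512991290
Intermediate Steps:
F(T) = -2*T
Z = -56
P(D, b) = -56 + D*b*(-34 + b)*(D + b) (P(D, b) = (((D + b)*(b - 34))*D)*b - 56 = (((D + b)*(-34 + b))*D)*b - 56 = (((-34 + b)*(D + b))*D)*b - 56 = (D*(-34 + b)*(D + b))*b - 56 = D*b*(-34 + b)*(D + b) - 56 = -56 + D*b*(-34 + b)*(D + b))
(E(-85, -40 - 45) + F(-41)) + P(-146, -103) = (-30 - 2*(-41)) + (-56 - 146*(-103)**3 + (-146)**2*(-103)**2 - 34*(-146)*(-103)**2 - 34*(-103)*(-146)**2) = (-30 + 82) + (-56 - 146*(-1092727) + 21316*10609 - 34*(-146)*10609 - 34*(-103)*21316) = 52 + (-56 + 159538142 + 226141444 + 52663076 + 74648632) = 52 + 512991238 = 512991290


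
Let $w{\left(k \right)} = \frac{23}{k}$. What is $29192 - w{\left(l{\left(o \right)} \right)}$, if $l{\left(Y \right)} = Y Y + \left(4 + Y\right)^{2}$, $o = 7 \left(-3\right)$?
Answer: $\frac{21310137}{730} \approx 29192.0$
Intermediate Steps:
$o = -21$
$l{\left(Y \right)} = Y^{2} + \left(4 + Y\right)^{2}$
$29192 - w{\left(l{\left(o \right)} \right)} = 29192 - \frac{23}{\left(-21\right)^{2} + \left(4 - 21\right)^{2}} = 29192 - \frac{23}{441 + \left(-17\right)^{2}} = 29192 - \frac{23}{441 + 289} = 29192 - \frac{23}{730} = \frac{21310137}{730}$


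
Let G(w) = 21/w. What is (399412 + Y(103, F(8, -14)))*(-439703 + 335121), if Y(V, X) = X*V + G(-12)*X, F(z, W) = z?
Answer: -41856017204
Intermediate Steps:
Y(V, X) = -7*X/4 + V*X (Y(V, X) = X*V + (21/(-12))*X = V*X + (21*(-1/12))*X = V*X - 7*X/4 = -7*X/4 + V*X)
(399412 + Y(103, F(8, -14)))*(-439703 + 335121) = (399412 + (1/4)*8*(-7 + 4*103))*(-439703 + 335121) = (399412 + (1/4)*8*(-7 + 412))*(-104582) = (399412 + (1/4)*8*405)*(-104582) = (399412 + 810)*(-104582) = 400222*(-104582) = -41856017204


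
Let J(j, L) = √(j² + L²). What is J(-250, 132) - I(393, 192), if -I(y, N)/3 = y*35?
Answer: 41265 + 2*√19981 ≈ 41548.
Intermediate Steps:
I(y, N) = -105*y (I(y, N) = -3*y*35 = -105*y)
J(j, L) = √(L² + j²)
J(-250, 132) - I(393, 192) = √(132² + (-250)²) - (-105)*393 = √(17424 + 62500) - 1*(-41265) = √79924 + 41265 = 2*√19981 + 41265 = 41265 + 2*√19981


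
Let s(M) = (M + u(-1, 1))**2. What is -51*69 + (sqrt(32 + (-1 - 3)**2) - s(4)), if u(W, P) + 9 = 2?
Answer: -3528 + 4*sqrt(3) ≈ -3521.1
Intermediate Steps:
u(W, P) = -7 (u(W, P) = -9 + 2 = -7)
s(M) = (-7 + M)**2 (s(M) = (M - 7)**2 = (-7 + M)**2)
-51*69 + (sqrt(32 + (-1 - 3)**2) - s(4)) = -51*69 + (sqrt(32 + (-1 - 3)**2) - (-7 + 4)**2) = -3519 + (sqrt(32 + (-4)**2) - 1*(-3)**2) = -3519 + (sqrt(32 + 16) - 1*9) = -3519 + (sqrt(48) - 9) = -3519 + (4*sqrt(3) - 9) = -3519 + (-9 + 4*sqrt(3)) = -3528 + 4*sqrt(3)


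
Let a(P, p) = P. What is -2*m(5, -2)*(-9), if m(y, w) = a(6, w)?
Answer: 108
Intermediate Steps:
m(y, w) = 6
-2*m(5, -2)*(-9) = -2*6*(-9) = -12*(-9) = 108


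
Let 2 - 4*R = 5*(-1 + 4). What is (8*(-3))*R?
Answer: 78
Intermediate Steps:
R = -13/4 (R = ½ - 5*(-1 + 4)/4 = ½ - 5*3/4 = ½ - ¼*15 = ½ - 15/4 = -13/4 ≈ -3.2500)
(8*(-3))*R = (8*(-3))*(-13/4) = -24*(-13/4) = 78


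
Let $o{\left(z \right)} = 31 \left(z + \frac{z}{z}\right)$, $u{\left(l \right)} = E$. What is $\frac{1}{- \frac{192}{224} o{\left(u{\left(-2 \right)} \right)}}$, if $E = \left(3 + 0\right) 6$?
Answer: $- \frac{7}{3534} \approx -0.0019808$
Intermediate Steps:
$E = 18$ ($E = 3 \cdot 6 = 18$)
$u{\left(l \right)} = 18$
$o{\left(z \right)} = 31 + 31 z$ ($o{\left(z \right)} = 31 \left(z + 1\right) = 31 \left(1 + z\right) = 31 + 31 z$)
$\frac{1}{- \frac{192}{224} o{\left(u{\left(-2 \right)} \right)}} = \frac{1}{- \frac{192}{224} \left(31 + 31 \cdot 18\right)} = \frac{1}{\left(-192\right) \frac{1}{224} \left(31 + 558\right)} = \frac{1}{\left(- \frac{6}{7}\right) 589} = \frac{1}{- \frac{3534}{7}} = - \frac{7}{3534}$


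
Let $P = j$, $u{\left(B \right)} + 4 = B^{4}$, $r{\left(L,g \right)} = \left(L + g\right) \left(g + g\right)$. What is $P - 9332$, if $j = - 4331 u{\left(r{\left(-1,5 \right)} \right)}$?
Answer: $-11087352008$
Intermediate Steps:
$r{\left(L,g \right)} = 2 g \left(L + g\right)$ ($r{\left(L,g \right)} = \left(L + g\right) 2 g = 2 g \left(L + g\right)$)
$u{\left(B \right)} = -4 + B^{4}$
$j = -11087342676$ ($j = - 4331 \left(-4 + \left(2 \cdot 5 \left(-1 + 5\right)\right)^{4}\right) = - 4331 \left(-4 + \left(2 \cdot 5 \cdot 4\right)^{4}\right) = - 4331 \left(-4 + 40^{4}\right) = - 4331 \left(-4 + 2560000\right) = \left(-4331\right) 2559996 = -11087342676$)
$P = -11087342676$
$P - 9332 = -11087342676 - 9332 = -11087352008$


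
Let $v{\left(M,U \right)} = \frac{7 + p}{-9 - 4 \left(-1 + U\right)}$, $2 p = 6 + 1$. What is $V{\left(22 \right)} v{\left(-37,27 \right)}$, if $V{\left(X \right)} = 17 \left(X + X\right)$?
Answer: $- \frac{7854}{113} \approx -69.504$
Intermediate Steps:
$p = \frac{7}{2}$ ($p = \frac{6 + 1}{2} = \frac{1}{2} \cdot 7 = \frac{7}{2} \approx 3.5$)
$v{\left(M,U \right)} = \frac{21}{2 \left(-5 - 4 U\right)}$ ($v{\left(M,U \right)} = \frac{7 + \frac{7}{2}}{-9 - 4 \left(-1 + U\right)} = \frac{21}{2 \left(-9 - \left(-4 + 4 U\right)\right)} = \frac{21}{2 \left(-5 - 4 U\right)}$)
$V{\left(X \right)} = 34 X$ ($V{\left(X \right)} = 17 \cdot 2 X = 34 X$)
$V{\left(22 \right)} v{\left(-37,27 \right)} = 34 \cdot 22 \left(- \frac{21}{10 + 8 \cdot 27}\right) = 748 \left(- \frac{21}{10 + 216}\right) = 748 \left(- \frac{21}{226}\right) = - \frac{7854}{113}$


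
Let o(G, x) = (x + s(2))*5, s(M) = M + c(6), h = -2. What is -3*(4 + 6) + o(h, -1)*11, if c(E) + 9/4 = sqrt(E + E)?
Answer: -395/4 + 110*sqrt(3) ≈ 91.776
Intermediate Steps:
c(E) = -9/4 + sqrt(2)*sqrt(E) (c(E) = -9/4 + sqrt(E + E) = -9/4 + sqrt(2*E) = -9/4 + sqrt(2)*sqrt(E))
s(M) = -9/4 + M + 2*sqrt(3) (s(M) = M + (-9/4 + sqrt(2)*sqrt(6)) = M + (-9/4 + 2*sqrt(3)) = -9/4 + M + 2*sqrt(3))
o(G, x) = -5/4 + 5*x + 10*sqrt(3) (o(G, x) = (x + (-9/4 + 2 + 2*sqrt(3)))*5 = (x + (-1/4 + 2*sqrt(3)))*5 = (-1/4 + x + 2*sqrt(3))*5 = -5/4 + 5*x + 10*sqrt(3))
-3*(4 + 6) + o(h, -1)*11 = -3*(4 + 6) + (-5/4 + 5*(-1) + 10*sqrt(3))*11 = -3*10 + (-5/4 - 5 + 10*sqrt(3))*11 = -30 + (-25/4 + 10*sqrt(3))*11 = -30 + (-275/4 + 110*sqrt(3)) = -395/4 + 110*sqrt(3)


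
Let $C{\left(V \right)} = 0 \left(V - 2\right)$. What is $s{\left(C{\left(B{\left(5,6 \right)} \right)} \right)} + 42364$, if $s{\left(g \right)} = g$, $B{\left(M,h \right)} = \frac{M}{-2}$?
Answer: $42364$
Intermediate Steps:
$B{\left(M,h \right)} = - \frac{M}{2}$ ($B{\left(M,h \right)} = M \left(- \frac{1}{2}\right) = - \frac{M}{2}$)
$C{\left(V \right)} = 0$ ($C{\left(V \right)} = 0 \left(-2 + V\right) = 0$)
$s{\left(C{\left(B{\left(5,6 \right)} \right)} \right)} + 42364 = 0 + 42364 = 42364$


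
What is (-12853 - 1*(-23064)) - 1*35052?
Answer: -24841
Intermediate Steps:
(-12853 - 1*(-23064)) - 1*35052 = (-12853 + 23064) - 35052 = 10211 - 35052 = -24841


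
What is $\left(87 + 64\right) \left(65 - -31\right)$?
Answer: $14496$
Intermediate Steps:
$\left(87 + 64\right) \left(65 - -31\right) = 151 \left(65 + 31\right) = 151 \cdot 96 = 14496$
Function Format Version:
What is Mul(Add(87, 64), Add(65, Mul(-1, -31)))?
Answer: 14496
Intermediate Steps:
Mul(Add(87, 64), Add(65, Mul(-1, -31))) = Mul(151, Add(65, 31)) = Mul(151, 96) = 14496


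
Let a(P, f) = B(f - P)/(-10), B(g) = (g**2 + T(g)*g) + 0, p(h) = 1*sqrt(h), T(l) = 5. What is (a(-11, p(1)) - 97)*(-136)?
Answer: 79832/5 ≈ 15966.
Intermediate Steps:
p(h) = sqrt(h)
B(g) = g**2 + 5*g (B(g) = (g**2 + 5*g) + 0 = g**2 + 5*g)
a(P, f) = -(f - P)*(5 + f - P)/10 (a(P, f) = ((f - P)*(5 + (f - P)))/(-10) = ((f - P)*(5 + f - P))*(-1/10) = -(f - P)*(5 + f - P)/10)
(a(-11, p(1)) - 97)*(-136) = ((-11 - sqrt(1))*(5 + sqrt(1) - 1*(-11))/10 - 97)*(-136) = ((-11 - 1*1)*(5 + 1 + 11)/10 - 97)*(-136) = ((1/10)*(-11 - 1)*17 - 97)*(-136) = ((1/10)*(-12)*17 - 97)*(-136) = (-102/5 - 97)*(-136) = -587/5*(-136) = 79832/5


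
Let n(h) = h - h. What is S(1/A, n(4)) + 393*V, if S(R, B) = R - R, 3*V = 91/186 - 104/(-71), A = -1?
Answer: 3380455/13206 ≈ 255.98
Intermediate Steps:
n(h) = 0
V = 25805/39618 (V = (91/186 - 104/(-71))/3 = (91*(1/186) - 104*(-1/71))/3 = (91/186 + 104/71)/3 = (⅓)*(25805/13206) = 25805/39618 ≈ 0.65135)
S(R, B) = 0
S(1/A, n(4)) + 393*V = 0 + 393*(25805/39618) = 0 + 3380455/13206 = 3380455/13206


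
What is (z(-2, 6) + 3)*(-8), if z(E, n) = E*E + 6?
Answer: -104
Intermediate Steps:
z(E, n) = 6 + E² (z(E, n) = E² + 6 = 6 + E²)
(z(-2, 6) + 3)*(-8) = ((6 + (-2)²) + 3)*(-8) = ((6 + 4) + 3)*(-8) = (10 + 3)*(-8) = 13*(-8) = -104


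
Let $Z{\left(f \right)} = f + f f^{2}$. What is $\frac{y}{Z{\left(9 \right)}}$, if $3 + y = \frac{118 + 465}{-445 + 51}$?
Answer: $- \frac{1765}{290772} \approx -0.00607$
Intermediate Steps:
$Z{\left(f \right)} = f + f^{3}$
$y = - \frac{1765}{394}$ ($y = -3 + \frac{118 + 465}{-445 + 51} = -3 + \frac{583}{-394} = -3 + 583 \left(- \frac{1}{394}\right) = -3 - \frac{583}{394} = - \frac{1765}{394} \approx -4.4797$)
$\frac{y}{Z{\left(9 \right)}} = - \frac{1765}{394 \left(9 + 9^{3}\right)} = - \frac{1765}{394 \left(9 + 729\right)} = - \frac{1765}{394 \cdot 738} = \left(- \frac{1765}{394}\right) \frac{1}{738} = - \frac{1765}{290772}$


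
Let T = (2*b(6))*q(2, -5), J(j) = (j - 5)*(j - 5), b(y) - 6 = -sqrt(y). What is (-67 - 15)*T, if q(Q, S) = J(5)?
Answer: 0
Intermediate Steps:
b(y) = 6 - sqrt(y)
J(j) = (-5 + j)**2 (J(j) = (-5 + j)*(-5 + j) = (-5 + j)**2)
q(Q, S) = 0 (q(Q, S) = (-5 + 5)**2 = 0**2 = 0)
T = 0 (T = (2*(6 - sqrt(6)))*0 = (12 - 2*sqrt(6))*0 = 0)
(-67 - 15)*T = (-67 - 15)*0 = -82*0 = 0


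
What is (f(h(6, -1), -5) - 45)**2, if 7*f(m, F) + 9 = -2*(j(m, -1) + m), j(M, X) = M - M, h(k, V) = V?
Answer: 2116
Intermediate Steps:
j(M, X) = 0
f(m, F) = -9/7 - 2*m/7 (f(m, F) = -9/7 + (-2*(0 + m))/7 = -9/7 + (-2*m)/7 = -9/7 - 2*m/7)
(f(h(6, -1), -5) - 45)**2 = ((-9/7 - 2/7*(-1)) - 45)**2 = ((-9/7 + 2/7) - 45)**2 = (-1 - 45)**2 = (-46)**2 = 2116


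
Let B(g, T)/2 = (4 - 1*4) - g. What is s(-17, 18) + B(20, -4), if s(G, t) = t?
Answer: -22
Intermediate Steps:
B(g, T) = -2*g (B(g, T) = 2*((4 - 1*4) - g) = 2*((4 - 4) - g) = 2*(0 - g) = 2*(-g) = -2*g)
s(-17, 18) + B(20, -4) = 18 - 2*20 = 18 - 40 = -22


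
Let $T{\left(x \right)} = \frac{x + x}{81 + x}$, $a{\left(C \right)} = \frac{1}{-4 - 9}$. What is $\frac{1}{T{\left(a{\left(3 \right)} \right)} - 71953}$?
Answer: $- \frac{526}{37847279} \approx -1.3898 \cdot 10^{-5}$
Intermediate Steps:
$a{\left(C \right)} = - \frac{1}{13}$ ($a{\left(C \right)} = \frac{1}{-13} = - \frac{1}{13}$)
$T{\left(x \right)} = \frac{2 x}{81 + x}$
$\frac{1}{T{\left(a{\left(3 \right)} \right)} - 71953} = \frac{1}{2 \left(- \frac{1}{13}\right) \frac{1}{81 - \frac{1}{13}} - 71953} = \frac{1}{2 \left(- \frac{1}{13}\right) \frac{1}{\frac{1052}{13}} - 71953} = \frac{1}{2 \left(- \frac{1}{13}\right) \frac{13}{1052} - 71953} = \frac{1}{- \frac{1}{526} - 71953} = \frac{1}{- \frac{37847279}{526}} = - \frac{526}{37847279}$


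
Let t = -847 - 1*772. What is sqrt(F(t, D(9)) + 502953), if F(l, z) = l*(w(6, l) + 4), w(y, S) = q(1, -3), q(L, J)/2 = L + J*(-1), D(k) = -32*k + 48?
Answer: 15*sqrt(2149) ≈ 695.36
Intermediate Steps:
D(k) = 48 - 32*k
t = -1619 (t = -847 - 772 = -1619)
q(L, J) = -2*J + 2*L (q(L, J) = 2*(L + J*(-1)) = 2*(L - J) = -2*J + 2*L)
w(y, S) = 8 (w(y, S) = -2*(-3) + 2*1 = 6 + 2 = 8)
F(l, z) = 12*l (F(l, z) = l*(8 + 4) = l*12 = 12*l)
sqrt(F(t, D(9)) + 502953) = sqrt(12*(-1619) + 502953) = sqrt(-19428 + 502953) = sqrt(483525) = 15*sqrt(2149)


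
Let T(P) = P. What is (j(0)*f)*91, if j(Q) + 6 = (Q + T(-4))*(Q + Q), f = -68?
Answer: 37128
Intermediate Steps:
j(Q) = -6 + 2*Q*(-4 + Q) (j(Q) = -6 + (Q - 4)*(Q + Q) = -6 + (-4 + Q)*(2*Q) = -6 + 2*Q*(-4 + Q))
(j(0)*f)*91 = ((-6 - 8*0 + 2*0²)*(-68))*91 = ((-6 + 0 + 2*0)*(-68))*91 = ((-6 + 0 + 0)*(-68))*91 = -6*(-68)*91 = 408*91 = 37128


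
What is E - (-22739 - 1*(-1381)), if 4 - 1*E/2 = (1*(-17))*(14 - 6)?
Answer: 21638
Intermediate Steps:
E = 280 (E = 8 - 2*1*(-17)*(14 - 6) = 8 - (-34)*8 = 8 - 2*(-136) = 8 + 272 = 280)
E - (-22739 - 1*(-1381)) = 280 - (-22739 - 1*(-1381)) = 280 - (-22739 + 1381) = 280 - 1*(-21358) = 280 + 21358 = 21638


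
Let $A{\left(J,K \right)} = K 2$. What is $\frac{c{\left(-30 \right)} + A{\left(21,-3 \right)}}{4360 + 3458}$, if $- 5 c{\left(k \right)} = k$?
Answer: $0$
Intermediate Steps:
$c{\left(k \right)} = - \frac{k}{5}$
$A{\left(J,K \right)} = 2 K$
$\frac{c{\left(-30 \right)} + A{\left(21,-3 \right)}}{4360 + 3458} = \frac{\left(- \frac{1}{5}\right) \left(-30\right) + 2 \left(-3\right)}{4360 + 3458} = \frac{6 - 6}{7818} = 0 \cdot \frac{1}{7818} = 0$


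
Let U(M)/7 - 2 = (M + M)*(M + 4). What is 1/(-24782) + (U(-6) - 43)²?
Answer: 478813021/24782 ≈ 19321.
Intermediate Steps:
U(M) = 14 + 14*M*(4 + M) (U(M) = 14 + 7*((M + M)*(M + 4)) = 14 + 7*((2*M)*(4 + M)) = 14 + 7*(2*M*(4 + M)) = 14 + 14*M*(4 + M))
1/(-24782) + (U(-6) - 43)² = 1/(-24782) + ((14 + 14*(-6)² + 56*(-6)) - 43)² = -1/24782 + ((14 + 14*36 - 336) - 43)² = -1/24782 + ((14 + 504 - 336) - 43)² = -1/24782 + (182 - 43)² = -1/24782 + 139² = -1/24782 + 19321 = 478813021/24782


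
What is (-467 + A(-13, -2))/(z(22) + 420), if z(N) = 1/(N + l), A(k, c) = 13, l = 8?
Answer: -13620/12601 ≈ -1.0809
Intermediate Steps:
z(N) = 1/(8 + N) (z(N) = 1/(N + 8) = 1/(8 + N))
(-467 + A(-13, -2))/(z(22) + 420) = (-467 + 13)/(1/(8 + 22) + 420) = -454/(1/30 + 420) = -454/12601/30 = -454*30/12601 = -13620/12601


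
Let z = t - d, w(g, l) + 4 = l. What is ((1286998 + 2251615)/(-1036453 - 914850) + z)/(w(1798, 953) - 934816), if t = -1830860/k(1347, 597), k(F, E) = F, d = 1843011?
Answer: 4847756916441842/2454580823810247 ≈ 1.9750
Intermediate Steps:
w(g, l) = -4 + l
t = -1830860/1347 ≈ -1359.2
z = -2484366677/1347 (z = -1830860/1347 - 1*1843011 = -1830860/1347 - 1843011 = -2484366677/1347 ≈ -1.8444e+6)
((1286998 + 2251615)/(-1036453 - 914850) + z)/(w(1798, 953) - 934816) = ((1286998 + 2251615)/(-1036453 - 914850) - 2484366677/1347)/((-4 + 953) - 934816) = (3538613/(-1951303) - 2484366677/1347)/(949 - 934816) = (3538613*(-1/1951303) - 2484366677/1347)/(-933867) = (-3538613/1951303 - 2484366677/1347)*(-1/933867) = -4847756916441842/2628405141*(-1/933867) = 4847756916441842/2454580823810247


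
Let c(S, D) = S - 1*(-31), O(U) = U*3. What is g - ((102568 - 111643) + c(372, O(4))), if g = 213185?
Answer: 221857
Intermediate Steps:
O(U) = 3*U
c(S, D) = 31 + S (c(S, D) = S + 31 = 31 + S)
g - ((102568 - 111643) + c(372, O(4))) = 213185 - ((102568 - 111643) + (31 + 372)) = 213185 - (-9075 + 403) = 213185 - 1*(-8672) = 213185 + 8672 = 221857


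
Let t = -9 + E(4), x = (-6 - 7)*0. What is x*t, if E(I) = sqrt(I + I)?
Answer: 0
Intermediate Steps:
E(I) = sqrt(2)*sqrt(I) (E(I) = sqrt(2*I) = sqrt(2)*sqrt(I))
x = 0 (x = -13*0 = 0)
t = -9 + 2*sqrt(2) (t = -9 + sqrt(2)*sqrt(4) = -9 + sqrt(2)*2 = -9 + 2*sqrt(2) ≈ -6.1716)
x*t = 0*(-9 + 2*sqrt(2)) = 0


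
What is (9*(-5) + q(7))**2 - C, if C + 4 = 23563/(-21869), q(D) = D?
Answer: 31689875/21869 ≈ 1449.1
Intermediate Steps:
C = -111039/21869 (C = -4 + 23563/(-21869) = -4 + 23563*(-1/21869) = -4 - 23563/21869 = -111039/21869 ≈ -5.0775)
(9*(-5) + q(7))**2 - C = (9*(-5) + 7)**2 - 1*(-111039/21869) = (-45 + 7)**2 + 111039/21869 = (-38)**2 + 111039/21869 = 1444 + 111039/21869 = 31689875/21869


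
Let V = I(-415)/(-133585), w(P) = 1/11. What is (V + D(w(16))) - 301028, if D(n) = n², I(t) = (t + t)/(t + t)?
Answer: -4865751737516/16163785 ≈ -3.0103e+5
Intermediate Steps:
w(P) = 1/11
I(t) = 1 (I(t) = (2*t)/((2*t)) = (2*t)*(1/(2*t)) = 1)
V = -1/133585 (V = 1/(-133585) = 1*(-1/133585) = -1/133585 ≈ -7.4859e-6)
(V + D(w(16))) - 301028 = (-1/133585 + (1/11)²) - 301028 = (-1/133585 + 1/121) - 301028 = 133464/16163785 - 301028 = -4865751737516/16163785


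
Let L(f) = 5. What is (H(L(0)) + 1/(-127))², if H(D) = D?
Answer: 401956/16129 ≈ 24.921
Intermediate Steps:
(H(L(0)) + 1/(-127))² = (5 + 1/(-127))² = (5 - 1/127)² = (634/127)² = 401956/16129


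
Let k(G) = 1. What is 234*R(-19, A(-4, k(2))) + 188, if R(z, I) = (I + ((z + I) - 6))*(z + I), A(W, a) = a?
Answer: 97064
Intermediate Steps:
R(z, I) = (I + z)*(-6 + z + 2*I) (R(z, I) = (I + ((I + z) - 6))*(I + z) = (I + (-6 + I + z))*(I + z) = (-6 + z + 2*I)*(I + z) = (I + z)*(-6 + z + 2*I))
234*R(-19, A(-4, k(2))) + 188 = 234*((-19)**2 - 6*1 - 6*(-19) + 2*1**2 + 3*1*(-19)) + 188 = 234*(361 - 6 + 114 + 2*1 - 57) + 188 = 234*(361 - 6 + 114 + 2 - 57) + 188 = 234*414 + 188 = 96876 + 188 = 97064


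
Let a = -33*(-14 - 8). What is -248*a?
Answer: -180048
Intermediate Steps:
a = 726 (a = -33*(-22) = 726)
-248*a = -248*726 = -180048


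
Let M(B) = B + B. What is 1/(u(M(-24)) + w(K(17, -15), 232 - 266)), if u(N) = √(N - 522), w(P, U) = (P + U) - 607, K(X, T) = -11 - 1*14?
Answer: -111/74021 - I*√570/444126 ≈ -0.0014996 - 5.3757e-5*I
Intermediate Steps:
K(X, T) = -25 (K(X, T) = -11 - 14 = -25)
M(B) = 2*B
w(P, U) = -607 + P + U
u(N) = √(-522 + N)
1/(u(M(-24)) + w(K(17, -15), 232 - 266)) = 1/(√(-522 + 2*(-24)) + (-607 - 25 + (232 - 266))) = 1/(√(-522 - 48) + (-607 - 25 - 34)) = 1/(√(-570) - 666) = 1/(I*√570 - 666) = 1/(-666 + I*√570)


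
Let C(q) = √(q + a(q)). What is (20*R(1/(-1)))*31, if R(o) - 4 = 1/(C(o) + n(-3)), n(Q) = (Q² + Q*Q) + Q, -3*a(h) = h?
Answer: 1706860/677 - 620*I*√6/677 ≈ 2521.2 - 2.2433*I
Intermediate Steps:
a(h) = -h/3
n(Q) = Q + 2*Q² (n(Q) = (Q² + Q²) + Q = 2*Q² + Q = Q + 2*Q²)
C(q) = √6*√q/3 (C(q) = √(q - q/3) = √(2*q/3) = √6*√q/3)
R(o) = 4 + 1/(15 + √6*√o/3) (R(o) = 4 + 1/(√6*√o/3 - 3*(1 + 2*(-3))) = 4 + 1/(√6*√o/3 - 3*(1 - 6)) = 4 + 1/(√6*√o/3 - 3*(-5)) = 4 + 1/(√6*√o/3 + 15) = 4 + 1/(15 + √6*√o/3))
(20*R(1/(-1)))*31 = (20*((183 + 4*√6*√(1/(-1)))/(45 + √6*√(1/(-1)))))*31 = (20*((183 + 4*√6*√(1*(-1)))/(45 + √6*√(1*(-1)))))*31 = (20*((183 + 4*√6*√(-1))/(45 + √6*√(-1))))*31 = (20*((183 + 4*√6*I)/(45 + √6*I)))*31 = (20*((183 + 4*I*√6)/(45 + I*√6)))*31 = (20*(183 + 4*I*√6)/(45 + I*√6))*31 = 620*(183 + 4*I*√6)/(45 + I*√6)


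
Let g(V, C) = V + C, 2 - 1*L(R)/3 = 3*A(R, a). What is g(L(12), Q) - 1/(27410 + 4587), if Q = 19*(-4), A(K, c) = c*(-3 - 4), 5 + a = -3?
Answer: -18366279/31997 ≈ -574.00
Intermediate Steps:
a = -8 (a = -5 - 3 = -8)
A(K, c) = -7*c (A(K, c) = c*(-7) = -7*c)
L(R) = -498 (L(R) = 6 - 9*(-7*(-8)) = 6 - 9*56 = 6 - 3*168 = 6 - 504 = -498)
Q = -76
g(V, C) = C + V
g(L(12), Q) - 1/(27410 + 4587) = (-76 - 498) - 1/(27410 + 4587) = -574 - 1/31997 = -18366279/31997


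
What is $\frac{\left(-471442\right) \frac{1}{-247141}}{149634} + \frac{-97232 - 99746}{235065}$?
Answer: $- \frac{1214045465797267}{1448811232975935} \approx -0.83796$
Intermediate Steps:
$\frac{\left(-471442\right) \frac{1}{-247141}}{149634} + \frac{-97232 - 99746}{235065} = \left(-471442\right) \left(- \frac{1}{247141}\right) \frac{1}{149634} - \frac{196978}{235065} = \frac{471442}{247141} \cdot \frac{1}{149634} - \frac{196978}{235065} = \frac{235721}{18490348197} - \frac{196978}{235065} = - \frac{1214045465797267}{1448811232975935}$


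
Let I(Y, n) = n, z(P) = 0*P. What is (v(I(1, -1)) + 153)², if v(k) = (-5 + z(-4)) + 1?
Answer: 22201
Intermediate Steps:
z(P) = 0
v(k) = -4 (v(k) = (-5 + 0) + 1 = -5 + 1 = -4)
(v(I(1, -1)) + 153)² = (-4 + 153)² = 149² = 22201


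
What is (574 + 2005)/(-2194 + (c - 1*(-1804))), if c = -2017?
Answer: -2579/2407 ≈ -1.0715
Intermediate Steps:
(574 + 2005)/(-2194 + (c - 1*(-1804))) = (574 + 2005)/(-2194 + (-2017 - 1*(-1804))) = 2579/(-2194 + (-2017 + 1804)) = 2579/(-2194 - 213) = 2579/(-2407) = 2579*(-1/2407) = -2579/2407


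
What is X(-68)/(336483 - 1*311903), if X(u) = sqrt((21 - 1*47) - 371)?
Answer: I*sqrt(397)/24580 ≈ 0.00081061*I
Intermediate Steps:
X(u) = I*sqrt(397) (X(u) = sqrt((21 - 47) - 371) = sqrt(-26 - 371) = sqrt(-397) = I*sqrt(397))
X(-68)/(336483 - 1*311903) = (I*sqrt(397))/(336483 - 1*311903) = (I*sqrt(397))/(336483 - 311903) = (I*sqrt(397))/24580 = (I*sqrt(397))*(1/24580) = I*sqrt(397)/24580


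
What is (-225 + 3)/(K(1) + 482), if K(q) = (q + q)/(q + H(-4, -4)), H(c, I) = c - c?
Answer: -111/242 ≈ -0.45868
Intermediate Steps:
H(c, I) = 0
K(q) = 2 (K(q) = (q + q)/(q + 0) = (2*q)/q = 2)
(-225 + 3)/(K(1) + 482) = (-225 + 3)/(2 + 482) = -222/484 = -222*1/484 = -111/242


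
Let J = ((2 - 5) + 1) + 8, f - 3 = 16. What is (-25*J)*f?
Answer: -2850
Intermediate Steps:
f = 19 (f = 3 + 16 = 19)
J = 6 (J = (-3 + 1) + 8 = -2 + 8 = 6)
(-25*J)*f = -25*6*19 = -150*19 = -2850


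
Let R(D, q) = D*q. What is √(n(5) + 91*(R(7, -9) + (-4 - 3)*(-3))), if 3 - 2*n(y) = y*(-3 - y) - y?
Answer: 3*I*√422 ≈ 61.628*I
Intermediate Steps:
n(y) = 3/2 + y/2 - y*(-3 - y)/2 (n(y) = 3/2 - (y*(-3 - y) - y)/2 = 3/2 - (-y + y*(-3 - y))/2 = 3/2 + (y/2 - y*(-3 - y)/2) = 3/2 + y/2 - y*(-3 - y)/2)
√(n(5) + 91*(R(7, -9) + (-4 - 3)*(-3))) = √((3/2 + (½)*5² + 2*5) + 91*(7*(-9) + (-4 - 3)*(-3))) = √((3/2 + (½)*25 + 10) + 91*(-63 - 7*(-3))) = √((3/2 + 25/2 + 10) + 91*(-63 + 21)) = √(24 + 91*(-42)) = √(24 - 3822) = √(-3798) = 3*I*√422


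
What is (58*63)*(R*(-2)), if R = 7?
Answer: -51156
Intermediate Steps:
(58*63)*(R*(-2)) = (58*63)*(7*(-2)) = 3654*(-14) = -51156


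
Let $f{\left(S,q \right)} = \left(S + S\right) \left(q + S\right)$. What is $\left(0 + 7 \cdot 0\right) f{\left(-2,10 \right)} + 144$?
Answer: $144$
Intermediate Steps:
$f{\left(S,q \right)} = 2 S \left(S + q\right)$
$\left(0 + 7 \cdot 0\right) f{\left(-2,10 \right)} + 144 = \left(0 + 7 \cdot 0\right) 2 \left(-2\right) \left(-2 + 10\right) + 144 = \left(0 + 0\right) 2 \left(-2\right) 8 + 144 = 0 \left(-32\right) + 144 = 0 + 144 = 144$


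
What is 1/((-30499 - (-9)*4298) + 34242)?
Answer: 1/42425 ≈ 2.3571e-5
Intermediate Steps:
1/((-30499 - (-9)*4298) + 34242) = 1/((-30499 - 1*(-38682)) + 34242) = 1/((-30499 + 38682) + 34242) = 1/(8183 + 34242) = 1/42425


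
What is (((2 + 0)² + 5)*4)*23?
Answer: 828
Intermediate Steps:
(((2 + 0)² + 5)*4)*23 = ((2² + 5)*4)*23 = ((4 + 5)*4)*23 = (9*4)*23 = 36*23 = 828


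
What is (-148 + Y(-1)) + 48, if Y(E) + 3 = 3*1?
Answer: -100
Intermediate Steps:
Y(E) = 0 (Y(E) = -3 + 3*1 = -3 + 3 = 0)
(-148 + Y(-1)) + 48 = (-148 + 0) + 48 = -148 + 48 = -100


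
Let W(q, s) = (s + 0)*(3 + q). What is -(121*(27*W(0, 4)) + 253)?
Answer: -39457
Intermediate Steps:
W(q, s) = s*(3 + q)
-(121*(27*W(0, 4)) + 253) = -(121*(27*(4*(3 + 0))) + 253) = -(121*(27*(4*3)) + 253) = -(121*(27*12) + 253) = -(121*324 + 253) = -(39204 + 253) = -1*39457 = -39457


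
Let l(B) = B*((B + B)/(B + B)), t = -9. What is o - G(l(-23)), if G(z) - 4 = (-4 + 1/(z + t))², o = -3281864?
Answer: -3360649473/1024 ≈ -3.2819e+6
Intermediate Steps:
l(B) = B (l(B) = B*((2*B)/((2*B))) = B*((2*B)*(1/(2*B))) = B*1 = B)
G(z) = 4 + (-4 + 1/(-9 + z))² (G(z) = 4 + (-4 + 1/(z - 9))² = 4 + (-4 + 1/(-9 + z))²)
o - G(l(-23)) = -3281864 - (4 + (-37 + 4*(-23))²/(-9 - 23)²) = -3281864 - (4 + (-37 - 92)²/(-32)²) = -3281864 - (4 + (-129)²*(1/1024)) = -3281864 - (4 + 16641*(1/1024)) = -3281864 - (4 + 16641/1024) = -3281864 - 1*20737/1024 = -3281864 - 20737/1024 = -3360649473/1024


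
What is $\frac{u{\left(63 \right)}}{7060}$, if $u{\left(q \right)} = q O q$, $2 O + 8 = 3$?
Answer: $- \frac{3969}{2824} \approx -1.4055$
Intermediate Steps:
$O = - \frac{5}{2}$ ($O = -4 + \frac{1}{2} \cdot 3 = -4 + \frac{3}{2} = - \frac{5}{2} \approx -2.5$)
$u{\left(q \right)} = - \frac{5 q^{2}}{2}$ ($u{\left(q \right)} = q \left(- \frac{5}{2}\right) q = - \frac{5 q}{2} q = - \frac{5 q^{2}}{2}$)
$\frac{u{\left(63 \right)}}{7060} = \frac{\left(- \frac{5}{2}\right) 63^{2}}{7060} = \left(- \frac{5}{2}\right) 3969 \cdot \frac{1}{7060} = \left(- \frac{19845}{2}\right) \frac{1}{7060} = - \frac{3969}{2824}$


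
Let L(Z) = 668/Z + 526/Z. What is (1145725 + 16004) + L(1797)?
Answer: 695876069/599 ≈ 1.1617e+6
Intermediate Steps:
L(Z) = 1194/Z
(1145725 + 16004) + L(1797) = (1145725 + 16004) + 1194/1797 = 1161729 + 1194*(1/1797) = 1161729 + 398/599 = 695876069/599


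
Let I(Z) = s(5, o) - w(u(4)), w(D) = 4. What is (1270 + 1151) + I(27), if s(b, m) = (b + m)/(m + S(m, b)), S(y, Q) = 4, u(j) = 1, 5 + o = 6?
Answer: 12091/5 ≈ 2418.2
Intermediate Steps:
o = 1 (o = -5 + 6 = 1)
s(b, m) = (b + m)/(4 + m) (s(b, m) = (b + m)/(m + 4) = (b + m)/(4 + m))
I(Z) = -14/5 (I(Z) = (5 + 1)/(4 + 1) - 1*4 = 6/5 - 4 = -14/5)
(1270 + 1151) + I(27) = (1270 + 1151) - 14/5 = 2421 - 14/5 = 12091/5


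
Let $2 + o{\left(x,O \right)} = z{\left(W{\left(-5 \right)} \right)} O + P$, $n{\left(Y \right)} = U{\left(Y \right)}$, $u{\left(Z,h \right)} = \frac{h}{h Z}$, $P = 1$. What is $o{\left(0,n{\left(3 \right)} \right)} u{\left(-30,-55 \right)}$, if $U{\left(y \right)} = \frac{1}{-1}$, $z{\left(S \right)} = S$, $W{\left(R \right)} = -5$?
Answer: $- \frac{2}{15} \approx -0.13333$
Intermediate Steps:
$U{\left(y \right)} = -1$
$u{\left(Z,h \right)} = \frac{1}{Z}$ ($u{\left(Z,h \right)} = \frac{h}{Z h} = h \frac{1}{Z h} = \frac{1}{Z}$)
$n{\left(Y \right)} = -1$
$o{\left(x,O \right)} = -1 - 5 O$ ($o{\left(x,O \right)} = -2 - \left(-1 + 5 O\right) = -1 - 5 O$)
$o{\left(0,n{\left(3 \right)} \right)} u{\left(-30,-55 \right)} = \frac{-1 - -5}{-30} = \left(-1 + 5\right) \left(- \frac{1}{30}\right) = 4 \left(- \frac{1}{30}\right) = - \frac{2}{15}$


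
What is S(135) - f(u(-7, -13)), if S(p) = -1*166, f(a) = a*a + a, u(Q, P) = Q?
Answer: -208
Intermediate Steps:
f(a) = a + a² (f(a) = a² + a = a + a²)
S(p) = -166
S(135) - f(u(-7, -13)) = -166 - (-7)*(1 - 7) = -166 - (-7)*(-6) = -166 - 1*42 = -166 - 42 = -208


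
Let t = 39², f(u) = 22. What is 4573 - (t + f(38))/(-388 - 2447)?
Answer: 12965998/2835 ≈ 4573.5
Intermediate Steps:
t = 1521
4573 - (t + f(38))/(-388 - 2447) = 4573 - (1521 + 22)/(-388 - 2447) = 4573 - 1543/(-2835) = 4573 - 1543*(-1)/2835 = 4573 - 1*(-1543/2835) = 4573 + 1543/2835 = 12965998/2835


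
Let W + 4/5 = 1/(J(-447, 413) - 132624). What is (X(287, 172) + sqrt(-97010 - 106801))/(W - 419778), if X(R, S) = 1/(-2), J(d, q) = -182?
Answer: 332015/278745716569 - 664030*I*sqrt(203811)/278745716569 ≈ 1.1911e-6 - 0.0010755*I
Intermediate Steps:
X(R, S) = -1/2
W = -531229/664030 (W = -4/5 + 1/(-182 - 132624) = -4/5 + 1/(-132806) = -4/5 - 1/132806 = -531229/664030 ≈ -0.80001)
(X(287, 172) + sqrt(-97010 - 106801))/(W - 419778) = (-1/2 + sqrt(-97010 - 106801))/(-531229/664030 - 419778) = (-1/2 + sqrt(-203811))/(-278745716569/664030) = (-1/2 + I*sqrt(203811))*(-664030/278745716569) = 332015/278745716569 - 664030*I*sqrt(203811)/278745716569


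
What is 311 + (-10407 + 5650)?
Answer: -4446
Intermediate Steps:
311 + (-10407 + 5650) = 311 - 4757 = -4446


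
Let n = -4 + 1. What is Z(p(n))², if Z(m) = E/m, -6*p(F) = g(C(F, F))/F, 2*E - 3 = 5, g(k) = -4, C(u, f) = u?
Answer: 324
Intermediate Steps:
n = -3
E = 4 (E = 3/2 + (½)*5 = 3/2 + 5/2 = 4)
p(F) = 2/(3*F) (p(F) = -(-2)/(3*F) = 2/(3*F))
Z(m) = 4/m
Z(p(n))² = (4/(((⅔)/(-3))))² = (4/(((⅔)*(-⅓))))² = (4/(-2/9))² = (4*(-9/2))² = (-18)² = 324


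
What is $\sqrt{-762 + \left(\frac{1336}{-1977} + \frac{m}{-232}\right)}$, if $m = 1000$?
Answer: $\frac{i \sqrt{2521139268795}}{57333} \approx 27.695 i$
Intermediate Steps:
$\sqrt{-762 + \left(\frac{1336}{-1977} + \frac{m}{-232}\right)} = \sqrt{-762 + \left(\frac{1336}{-1977} + \frac{1000}{-232}\right)} = \sqrt{-762 + \left(1336 \left(- \frac{1}{1977}\right) + 1000 \left(- \frac{1}{232}\right)\right)} = \sqrt{-762 - \frac{285869}{57333}} = \sqrt{- \frac{43973615}{57333}} = \frac{i \sqrt{2521139268795}}{57333}$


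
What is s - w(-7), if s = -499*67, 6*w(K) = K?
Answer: -200591/6 ≈ -33432.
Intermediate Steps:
w(K) = K/6
s = -33433
s - w(-7) = -33433 - (-7)/6 = -33433 - 1*(-7/6) = -33433 + 7/6 = -200591/6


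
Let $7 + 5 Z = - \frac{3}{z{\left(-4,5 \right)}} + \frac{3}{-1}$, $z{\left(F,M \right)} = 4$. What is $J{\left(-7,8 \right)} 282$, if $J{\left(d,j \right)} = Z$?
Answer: $- \frac{6063}{10} \approx -606.3$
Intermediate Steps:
$Z = - \frac{43}{20}$ ($Z = - \frac{7}{5} + \frac{- \frac{3}{4} + \frac{3}{-1}}{5} = - \frac{7}{5} + \frac{\left(-3\right) \frac{1}{4} + 3 \left(-1\right)}{5} = - \frac{7}{5} + \frac{- \frac{3}{4} - 3}{5} = - \frac{7}{5} + \frac{1}{5} \left(- \frac{15}{4}\right) = - \frac{7}{5} - \frac{3}{4} = - \frac{43}{20} \approx -2.15$)
$J{\left(d,j \right)} = - \frac{43}{20}$
$J{\left(-7,8 \right)} 282 = \left(- \frac{43}{20}\right) 282 = - \frac{6063}{10}$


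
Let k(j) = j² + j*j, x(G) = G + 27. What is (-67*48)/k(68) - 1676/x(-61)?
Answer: 28291/578 ≈ 48.946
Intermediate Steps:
x(G) = 27 + G
k(j) = 2*j² (k(j) = j² + j² = 2*j²)
(-67*48)/k(68) - 1676/x(-61) = (-67*48)/((2*68²)) - 1676/(27 - 61) = -3216/(2*4624) - 1676/(-34) = -3216/9248 - 1676*(-1/34) = -3216*1/9248 + 838/17 = -201/578 + 838/17 = 28291/578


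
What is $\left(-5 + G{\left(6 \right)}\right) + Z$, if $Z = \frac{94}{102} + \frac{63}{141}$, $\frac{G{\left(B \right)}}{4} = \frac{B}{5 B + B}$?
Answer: $- \frac{2369}{799} \approx -2.965$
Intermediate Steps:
$G{\left(B \right)} = \frac{2}{3}$ ($G{\left(B \right)} = 4 \frac{B}{5 B + B} = 4 \frac{B}{6 B} = 4 B \frac{1}{6 B} = 4 \cdot \frac{1}{6} = \frac{2}{3}$)
$Z = \frac{3280}{2397}$ ($Z = 94 \cdot \frac{1}{102} + 63 \cdot \frac{1}{141} = \frac{47}{51} + \frac{21}{47} = \frac{3280}{2397} \approx 1.3684$)
$\left(-5 + G{\left(6 \right)}\right) + Z = \left(-5 + \frac{2}{3}\right) + \frac{3280}{2397} = - \frac{13}{3} + \frac{3280}{2397} = - \frac{2369}{799}$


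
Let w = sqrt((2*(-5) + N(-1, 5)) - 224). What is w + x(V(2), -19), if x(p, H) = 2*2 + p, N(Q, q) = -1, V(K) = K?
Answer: 6 + I*sqrt(235) ≈ 6.0 + 15.33*I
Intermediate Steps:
x(p, H) = 4 + p
w = I*sqrt(235) (w = sqrt((2*(-5) - 1) - 224) = sqrt((-10 - 1) - 224) = sqrt(-11 - 224) = sqrt(-235) = I*sqrt(235) ≈ 15.33*I)
w + x(V(2), -19) = I*sqrt(235) + (4 + 2) = I*sqrt(235) + 6 = 6 + I*sqrt(235)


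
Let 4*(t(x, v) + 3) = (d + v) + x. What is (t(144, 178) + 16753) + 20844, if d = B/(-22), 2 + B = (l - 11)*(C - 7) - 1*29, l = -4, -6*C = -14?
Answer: 3315317/88 ≈ 37674.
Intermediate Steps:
C = 7/3 (C = -⅙*(-14) = 7/3 ≈ 2.3333)
B = 39 (B = -2 + ((-4 - 11)*(7/3 - 7) - 1*29) = -2 + (-15*(-14/3) - 29) = -2 + (70 - 29) = -2 + 41 = 39)
d = -39/22 (d = 39/(-22) = 39*(-1/22) = -39/22 ≈ -1.7727)
t(x, v) = -303/88 + v/4 + x/4 (t(x, v) = -3 + ((-39/22 + v) + x)/4 = -3 + (-39/22 + v + x)/4 = -3 + (-39/88 + v/4 + x/4) = -303/88 + v/4 + x/4)
(t(144, 178) + 16753) + 20844 = ((-303/88 + (¼)*178 + (¼)*144) + 16753) + 20844 = ((-303/88 + 89/2 + 36) + 16753) + 20844 = (6781/88 + 16753) + 20844 = 1481045/88 + 20844 = 3315317/88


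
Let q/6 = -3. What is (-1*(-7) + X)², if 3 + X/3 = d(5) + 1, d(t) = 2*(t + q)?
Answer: 5929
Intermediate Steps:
q = -18 (q = 6*(-3) = -18)
d(t) = -36 + 2*t (d(t) = 2*(t - 18) = 2*(-18 + t) = -36 + 2*t)
X = -84 (X = -9 + 3*((-36 + 2*5) + 1) = -9 + 3*((-36 + 10) + 1) = -9 + 3*(-26 + 1) = -9 + 3*(-25) = -9 - 75 = -84)
(-1*(-7) + X)² = (-1*(-7) - 84)² = (7 - 84)² = (-77)² = 5929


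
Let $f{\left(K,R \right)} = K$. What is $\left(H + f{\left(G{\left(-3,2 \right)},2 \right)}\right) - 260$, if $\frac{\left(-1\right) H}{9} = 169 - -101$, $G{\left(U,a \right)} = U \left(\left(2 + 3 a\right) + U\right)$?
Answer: $-2705$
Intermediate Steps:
$G{\left(U,a \right)} = U \left(2 + U + 3 a\right)$
$H = -2430$ ($H = - 9 \left(169 - -101\right) = - 9 \left(169 + 101\right) = \left(-9\right) 270 = -2430$)
$\left(H + f{\left(G{\left(-3,2 \right)},2 \right)}\right) - 260 = \left(-2430 - 3 \left(2 - 3 + 3 \cdot 2\right)\right) - 260 = \left(-2430 - 3 \left(2 - 3 + 6\right)\right) - 260 = \left(-2430 - 15\right) - 260 = -2445 - 260 = -2705$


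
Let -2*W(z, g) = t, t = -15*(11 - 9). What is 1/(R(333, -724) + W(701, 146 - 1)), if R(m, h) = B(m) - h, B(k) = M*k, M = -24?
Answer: -1/7253 ≈ -0.00013787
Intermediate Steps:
t = -30 (t = -15*2 = -30)
W(z, g) = 15 (W(z, g) = -1/2*(-30) = 15)
B(k) = -24*k
R(m, h) = -h - 24*m (R(m, h) = -24*m - h = -h - 24*m)
1/(R(333, -724) + W(701, 146 - 1)) = 1/((-1*(-724) - 24*333) + 15) = 1/((724 - 7992) + 15) = 1/(-7268 + 15) = 1/(-7253) = -1/7253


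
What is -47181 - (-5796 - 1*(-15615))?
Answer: -57000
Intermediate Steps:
-47181 - (-5796 - 1*(-15615)) = -47181 - (-5796 + 15615) = -47181 - 1*9819 = -47181 - 9819 = -57000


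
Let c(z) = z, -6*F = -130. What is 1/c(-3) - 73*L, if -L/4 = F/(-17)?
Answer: -18997/51 ≈ -372.49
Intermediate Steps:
F = 65/3 (F = -⅙*(-130) = 65/3 ≈ 21.667)
L = 260/51 (L = -260/(3*(-17)) = -260*(-1)/(3*17) = -4*(-65/51) = 260/51 ≈ 5.0980)
1/c(-3) - 73*L = 1/(-3) - 73*260/51 = -⅓ - 18980/51 = -18997/51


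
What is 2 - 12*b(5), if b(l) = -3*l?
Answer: 182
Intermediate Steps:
2 - 12*b(5) = 2 - (-36)*5 = 2 - 12*(-15) = 2 + 180 = 182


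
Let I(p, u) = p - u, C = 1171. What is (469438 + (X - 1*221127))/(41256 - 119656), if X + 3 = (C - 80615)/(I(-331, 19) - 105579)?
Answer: -469698171/148300600 ≈ -3.1672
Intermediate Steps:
X = -238343/105929 (X = -3 + (1171 - 80615)/((-331 - 1*19) - 105579) = -3 - 79444/((-331 - 19) - 105579) = -3 - 79444/(-350 - 105579) = -3 - 79444/(-105929) = -3 - 79444*(-1/105929) = -3 + 79444/105929 = -238343/105929 ≈ -2.2500)
(469438 + (X - 1*221127))/(41256 - 119656) = (469438 + (-238343/105929 - 1*221127))/(41256 - 119656) = (469438 + (-238343/105929 - 221127))/(-78400) = (469438 - 23424000326/105929)*(-1/78400) = (26303097576/105929)*(-1/78400) = -469698171/148300600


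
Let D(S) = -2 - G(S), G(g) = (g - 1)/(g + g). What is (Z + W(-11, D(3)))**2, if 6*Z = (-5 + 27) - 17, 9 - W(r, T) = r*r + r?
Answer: 361201/36 ≈ 10033.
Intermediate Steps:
G(g) = (-1 + g)/(2*g) (G(g) = (-1 + g)/((2*g)) = (-1 + g)*(1/(2*g)) = (-1 + g)/(2*g))
D(S) = -2 - (-1 + S)/(2*S)
W(r, T) = 9 - r - r**2 (W(r, T) = 9 - (r*r + r) = 9 - (r**2 + r) = 9 - (r + r**2) = 9 + (-r - r**2) = 9 - r - r**2)
Z = 5/6 (Z = ((-5 + 27) - 17)/6 = (22 - 17)/6 = (1/6)*5 = 5/6 ≈ 0.83333)
(Z + W(-11, D(3)))**2 = (5/6 + (9 - 1*(-11) - 1*(-11)**2))**2 = (5/6 + (9 + 11 - 1*121))**2 = (5/6 + (9 + 11 - 121))**2 = (5/6 - 101)**2 = (-601/6)**2 = 361201/36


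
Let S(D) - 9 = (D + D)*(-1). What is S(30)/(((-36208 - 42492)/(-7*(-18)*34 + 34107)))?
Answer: 1957941/78700 ≈ 24.879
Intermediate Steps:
S(D) = 9 - 2*D (S(D) = 9 + (D + D)*(-1) = 9 + (2*D)*(-1) = 9 - 2*D)
S(30)/(((-36208 - 42492)/(-7*(-18)*34 + 34107))) = (9 - 2*30)/(((-36208 - 42492)/(-7*(-18)*34 + 34107))) = (9 - 60)/((-78700/(126*34 + 34107))) = -51/((-78700/(4284 + 34107))) = -51/((-78700/38391)) = -51/((-78700*1/38391)) = -51/(-78700/38391) = -51*(-38391/78700) = 1957941/78700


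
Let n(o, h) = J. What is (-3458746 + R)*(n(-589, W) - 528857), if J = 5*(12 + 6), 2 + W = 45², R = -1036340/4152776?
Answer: 1898722772457273503/1038194 ≈ 1.8289e+12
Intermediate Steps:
R = -259085/1038194 (R = -1036340*1/4152776 = -259085/1038194 ≈ -0.24955)
W = 2023 (W = -2 + 45² = -2 + 2025 = 2023)
J = 90 (J = 5*18 = 90)
n(o, h) = 90
(-3458746 + R)*(n(-589, W) - 528857) = (-3458746 - 259085/1038194)*(90 - 528857) = -3590849603809/1038194*(-528767) = 1898722772457273503/1038194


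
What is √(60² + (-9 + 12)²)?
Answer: 3*√401 ≈ 60.075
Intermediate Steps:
√(60² + (-9 + 12)²) = √(3600 + 3²) = √(3600 + 9) = √3609 = 3*√401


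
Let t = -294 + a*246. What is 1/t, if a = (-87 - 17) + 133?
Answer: 1/6840 ≈ 0.00014620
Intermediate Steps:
a = 29 (a = -104 + 133 = 29)
t = 6840 (t = -294 + 29*246 = -294 + 7134 = 6840)
1/t = 1/6840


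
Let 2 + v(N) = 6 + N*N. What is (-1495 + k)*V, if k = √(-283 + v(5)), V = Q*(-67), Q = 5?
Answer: 500825 - 335*I*√254 ≈ 5.0083e+5 - 5339.0*I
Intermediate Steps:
v(N) = 4 + N² (v(N) = -2 + (6 + N*N) = -2 + (6 + N²) = 4 + N²)
V = -335 (V = 5*(-67) = -335)
k = I*√254 (k = √(-283 + (4 + 5²)) = √(-283 + (4 + 25)) = √(-283 + 29) = √(-254) = I*√254 ≈ 15.937*I)
(-1495 + k)*V = (-1495 + I*√254)*(-335) = 500825 - 335*I*√254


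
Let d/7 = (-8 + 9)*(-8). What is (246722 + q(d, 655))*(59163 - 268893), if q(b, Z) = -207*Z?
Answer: -23308763010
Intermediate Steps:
d = -56 (d = 7*((-8 + 9)*(-8)) = 7*(1*(-8)) = 7*(-8) = -56)
(246722 + q(d, 655))*(59163 - 268893) = (246722 - 207*655)*(59163 - 268893) = (246722 - 135585)*(-209730) = 111137*(-209730) = -23308763010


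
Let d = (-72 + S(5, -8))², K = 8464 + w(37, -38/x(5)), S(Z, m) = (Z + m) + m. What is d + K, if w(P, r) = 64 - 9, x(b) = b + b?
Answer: 15408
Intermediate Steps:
S(Z, m) = Z + 2*m
x(b) = 2*b
w(P, r) = 55
K = 8519 (K = 8464 + 55 = 8519)
d = 6889 (d = (-72 + (5 + 2*(-8)))² = (-72 + (5 - 16))² = (-72 - 11)² = (-83)² = 6889)
d + K = 6889 + 8519 = 15408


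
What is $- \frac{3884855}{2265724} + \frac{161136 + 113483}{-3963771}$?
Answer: $- \frac{16020886447361}{8980811085204} \approx -1.7839$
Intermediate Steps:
$- \frac{3884855}{2265724} + \frac{161136 + 113483}{-3963771} = \left(-3884855\right) \frac{1}{2265724} + 274619 \left(- \frac{1}{3963771}\right) = - \frac{3884855}{2265724} - \frac{274619}{3963771} = - \frac{16020886447361}{8980811085204}$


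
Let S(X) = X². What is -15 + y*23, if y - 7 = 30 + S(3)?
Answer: 1043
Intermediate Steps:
y = 46 (y = 7 + (30 + 3²) = 7 + (30 + 9) = 7 + 39 = 46)
-15 + y*23 = -15 + 46*23 = -15 + 1058 = 1043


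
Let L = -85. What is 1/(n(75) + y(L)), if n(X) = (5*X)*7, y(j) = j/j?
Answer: 1/2626 ≈ 0.00038081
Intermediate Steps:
y(j) = 1
n(X) = 35*X
1/(n(75) + y(L)) = 1/(35*75 + 1) = 1/(2625 + 1) = 1/2626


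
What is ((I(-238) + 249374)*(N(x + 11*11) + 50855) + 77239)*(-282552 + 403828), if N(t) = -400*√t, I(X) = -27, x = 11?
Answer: 1537854740627024 - 24191845417600*√33 ≈ 1.3989e+15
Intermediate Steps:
((I(-238) + 249374)*(N(x + 11*11) + 50855) + 77239)*(-282552 + 403828) = ((-27 + 249374)*(-400*√(11 + 11*11) + 50855) + 77239)*(-282552 + 403828) = (249347*(-400*√(11 + 121) + 50855) + 77239)*121276 = (249347*(-800*√33 + 50855) + 77239)*121276 = (249347*(50855 - 800*√33) + 77239)*121276 = ((12680541685 - 199477600*√33) + 77239)*121276 = (12680618924 - 199477600*√33)*121276 = 1537854740627024 - 24191845417600*√33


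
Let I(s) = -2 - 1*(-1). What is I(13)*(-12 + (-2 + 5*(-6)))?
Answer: 44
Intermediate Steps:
I(s) = -1 (I(s) = -2 + 1 = -1)
I(13)*(-12 + (-2 + 5*(-6))) = -(-12 + (-2 + 5*(-6))) = -(-12 + (-2 - 30)) = -(-12 - 32) = -1*(-44) = 44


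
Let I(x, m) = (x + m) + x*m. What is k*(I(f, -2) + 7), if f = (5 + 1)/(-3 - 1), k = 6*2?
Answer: 78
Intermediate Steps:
k = 12
f = -3/2 (f = 6/(-4) = 6*(-¼) = -3/2 ≈ -1.5000)
I(x, m) = m + x + m*x (I(x, m) = (m + x) + m*x = m + x + m*x)
k*(I(f, -2) + 7) = 12*((-2 - 3/2 - 2*(-3/2)) + 7) = 12*((-2 - 3/2 + 3) + 7) = 12*(-½ + 7) = 12*(13/2) = 78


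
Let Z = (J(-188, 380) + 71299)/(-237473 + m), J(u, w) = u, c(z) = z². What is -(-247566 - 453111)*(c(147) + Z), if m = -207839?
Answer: 6742387679482269/445312 ≈ 1.5141e+10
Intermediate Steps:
Z = -71111/445312 (Z = (-188 + 71299)/(-237473 - 207839) = 71111/(-445312) = 71111*(-1/445312) = -71111/445312 ≈ -0.15969)
-(-247566 - 453111)*(c(147) + Z) = -(-247566 - 453111)*(147² - 71111/445312) = -(-700677)*(21609 - 71111/445312) = -(-700677)*9622675897/445312 = -1*(-6742387679482269/445312) = 6742387679482269/445312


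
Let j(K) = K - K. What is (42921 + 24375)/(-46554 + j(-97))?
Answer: -11216/7759 ≈ -1.4455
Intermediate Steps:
j(K) = 0
(42921 + 24375)/(-46554 + j(-97)) = (42921 + 24375)/(-46554 + 0) = 67296/(-46554) = 67296*(-1/46554) = -11216/7759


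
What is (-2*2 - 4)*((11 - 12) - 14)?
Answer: 120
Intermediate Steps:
(-2*2 - 4)*((11 - 12) - 14) = (-4 - 4)*(-1 - 14) = -8*(-15) = 120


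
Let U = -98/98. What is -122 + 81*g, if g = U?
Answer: -203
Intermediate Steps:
U = -1 (U = -98*1/98 = -1)
g = -1
-122 + 81*g = -122 + 81*(-1) = -122 - 81 = -203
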